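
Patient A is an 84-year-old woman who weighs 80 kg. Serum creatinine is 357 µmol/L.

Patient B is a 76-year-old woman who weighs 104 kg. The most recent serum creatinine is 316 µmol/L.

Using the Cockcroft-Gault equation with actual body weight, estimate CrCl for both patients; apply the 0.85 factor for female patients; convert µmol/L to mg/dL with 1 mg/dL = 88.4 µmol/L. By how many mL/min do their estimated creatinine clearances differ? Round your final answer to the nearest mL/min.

Patient A: SCr = 357 / 88.4 = 4.038 mg/dL
Patient A: CrCl = (140 − 84) × 80 / (72 × 4.038) × 0.85 = 4480.0 / 290.74 × 0.85 ≈ 13.1 mL/min
Patient B: SCr = 316 / 88.4 = 3.575 mg/dL
Patient B: CrCl = (140 − 76) × 104 / (72 × 3.575) × 0.85 = 6656.0 / 257.40 × 0.85 ≈ 22.0 mL/min
|13.1 − 22.0| = 8.9 mL/min

9 mL/min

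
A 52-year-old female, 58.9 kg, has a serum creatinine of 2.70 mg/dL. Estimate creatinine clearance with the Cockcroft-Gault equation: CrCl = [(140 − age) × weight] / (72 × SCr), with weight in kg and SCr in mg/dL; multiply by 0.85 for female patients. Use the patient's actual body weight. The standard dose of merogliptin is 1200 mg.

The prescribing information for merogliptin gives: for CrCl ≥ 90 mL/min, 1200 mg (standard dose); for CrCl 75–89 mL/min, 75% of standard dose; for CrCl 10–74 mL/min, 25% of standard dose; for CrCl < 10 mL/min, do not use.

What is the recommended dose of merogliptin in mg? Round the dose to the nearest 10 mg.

300 mg

CrCl = (140 − 52) × 58.9 / (72 × 2.7) × 0.85 = 5183.2 / 194.40 × 0.85 ≈ 22.7 mL/min
CrCl ≈ 23 mL/min → bracket 10–74 mL/min.
25% of 1200 mg = 300 mg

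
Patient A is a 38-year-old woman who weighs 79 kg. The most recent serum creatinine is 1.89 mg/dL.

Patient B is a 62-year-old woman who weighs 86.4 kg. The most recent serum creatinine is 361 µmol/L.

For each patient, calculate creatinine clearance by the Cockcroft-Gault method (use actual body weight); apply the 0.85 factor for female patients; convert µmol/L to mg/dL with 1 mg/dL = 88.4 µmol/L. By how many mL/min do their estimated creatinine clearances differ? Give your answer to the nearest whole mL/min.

31 mL/min

Patient A: CrCl = (140 − 38) × 79 / (72 × 1.89) × 0.85 = 8058.0 / 136.08 × 0.85 ≈ 50.3 mL/min
Patient B: SCr = 361 / 88.4 = 4.084 mg/dL
Patient B: CrCl = (140 − 62) × 86.4 / (72 × 4.084) × 0.85 = 6739.2 / 294.05 × 0.85 ≈ 19.5 mL/min
|50.3 − 19.5| = 30.8 mL/min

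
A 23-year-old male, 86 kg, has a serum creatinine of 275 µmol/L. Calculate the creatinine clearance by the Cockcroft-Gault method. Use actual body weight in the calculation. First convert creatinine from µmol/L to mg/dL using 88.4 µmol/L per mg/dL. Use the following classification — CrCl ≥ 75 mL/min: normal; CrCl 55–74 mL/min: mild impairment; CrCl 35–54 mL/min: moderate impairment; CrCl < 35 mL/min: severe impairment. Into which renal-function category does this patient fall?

moderate impairment

SCr = 275 / 88.4 = 3.111 mg/dL
CrCl = (140 − 23) × 86 / (72 × 3.111) = 10062.0 / 223.99 ≈ 44.9 mL/min
45 mL/min falls in the 'moderate impairment' range.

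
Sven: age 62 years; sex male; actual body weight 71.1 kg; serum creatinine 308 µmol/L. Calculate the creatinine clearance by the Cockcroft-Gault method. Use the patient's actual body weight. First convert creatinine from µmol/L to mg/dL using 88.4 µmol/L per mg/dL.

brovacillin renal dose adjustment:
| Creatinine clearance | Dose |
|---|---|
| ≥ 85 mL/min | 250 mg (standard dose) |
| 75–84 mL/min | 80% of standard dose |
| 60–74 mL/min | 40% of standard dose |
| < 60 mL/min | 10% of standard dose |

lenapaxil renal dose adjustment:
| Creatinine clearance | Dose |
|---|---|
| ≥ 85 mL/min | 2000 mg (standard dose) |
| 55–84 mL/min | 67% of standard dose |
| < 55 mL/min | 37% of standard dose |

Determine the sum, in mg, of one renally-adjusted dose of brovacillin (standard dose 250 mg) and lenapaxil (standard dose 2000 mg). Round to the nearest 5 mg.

SCr = 308 / 88.4 = 3.484 mg/dL
CrCl = (140 − 62) × 71.1 / (72 × 3.484) = 5545.8 / 250.85 ≈ 22.1 mL/min
CrCl ≈ 22 mL/min.
brovacillin: < 60 mL/min → 10% of 250 mg = 25 mg.
lenapaxil: < 55 mL/min → 37% of 2000 mg = 740 mg.
Total = 25 + 740 = 765 mg.

765 mg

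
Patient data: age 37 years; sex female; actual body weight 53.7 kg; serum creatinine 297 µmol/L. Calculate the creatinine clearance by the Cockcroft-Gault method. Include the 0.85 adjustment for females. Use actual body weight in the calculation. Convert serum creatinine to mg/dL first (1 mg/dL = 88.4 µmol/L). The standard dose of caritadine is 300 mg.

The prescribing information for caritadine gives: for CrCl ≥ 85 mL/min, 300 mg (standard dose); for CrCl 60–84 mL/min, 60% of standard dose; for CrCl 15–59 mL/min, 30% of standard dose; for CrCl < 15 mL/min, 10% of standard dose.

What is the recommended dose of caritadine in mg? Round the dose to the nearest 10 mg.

SCr = 297 / 88.4 = 3.36 mg/dL
CrCl = (140 − 37) × 53.7 / (72 × 3.36) × 0.85 = 5531.1 / 241.92 × 0.85 ≈ 19.4 mL/min
CrCl ≈ 19 mL/min → bracket 15–59 mL/min.
30% of 300 mg = 90 mg

90 mg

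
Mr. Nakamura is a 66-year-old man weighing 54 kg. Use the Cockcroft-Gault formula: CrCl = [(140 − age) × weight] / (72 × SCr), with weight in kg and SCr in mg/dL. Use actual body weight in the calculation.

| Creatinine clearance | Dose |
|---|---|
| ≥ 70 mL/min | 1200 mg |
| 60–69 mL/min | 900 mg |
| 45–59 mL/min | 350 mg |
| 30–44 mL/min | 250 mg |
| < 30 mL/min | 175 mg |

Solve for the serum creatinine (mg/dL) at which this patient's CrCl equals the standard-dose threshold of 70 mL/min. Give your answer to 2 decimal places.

0.79 mg/dL

Standard dose requires CrCl ≥ 70 mL/min.
Set (140 − 66) × 54 / (72 × SCr) = 70
SCr = (140 − 66) × 54 / (72 × 70) = 0.793 mg/dL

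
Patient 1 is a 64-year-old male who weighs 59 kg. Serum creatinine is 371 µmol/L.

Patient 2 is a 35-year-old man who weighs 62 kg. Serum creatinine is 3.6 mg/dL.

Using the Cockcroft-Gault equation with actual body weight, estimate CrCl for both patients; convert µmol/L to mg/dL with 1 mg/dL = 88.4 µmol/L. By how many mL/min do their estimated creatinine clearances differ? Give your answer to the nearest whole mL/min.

10 mL/min

Patient 1: SCr = 371 / 88.4 = 4.197 mg/dL
Patient 1: CrCl = (140 − 64) × 59 / (72 × 4.197) = 4484.0 / 302.18 ≈ 14.8 mL/min
Patient 2: CrCl = (140 − 35) × 62 / (72 × 3.6) = 6510.0 / 259.20 ≈ 25.1 mL/min
|14.8 − 25.1| = 10.3 mL/min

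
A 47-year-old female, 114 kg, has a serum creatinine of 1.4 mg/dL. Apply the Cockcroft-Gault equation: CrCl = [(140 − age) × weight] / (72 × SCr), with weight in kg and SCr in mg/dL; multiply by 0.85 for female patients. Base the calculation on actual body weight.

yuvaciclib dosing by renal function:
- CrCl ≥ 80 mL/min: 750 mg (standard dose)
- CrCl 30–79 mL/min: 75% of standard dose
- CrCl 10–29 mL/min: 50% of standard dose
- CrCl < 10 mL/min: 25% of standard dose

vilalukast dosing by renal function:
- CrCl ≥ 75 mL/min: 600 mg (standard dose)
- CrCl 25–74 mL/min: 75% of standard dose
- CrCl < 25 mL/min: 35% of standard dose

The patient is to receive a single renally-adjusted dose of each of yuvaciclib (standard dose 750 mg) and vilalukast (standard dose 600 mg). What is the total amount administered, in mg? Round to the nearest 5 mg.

CrCl = (140 − 47) × 114 / (72 × 1.4) × 0.85 = 10602.0 / 100.80 × 0.85 ≈ 89.4 mL/min
CrCl ≈ 89 mL/min.
yuvaciclib: ≥ 80 mL/min → 100% of 750 mg = 750 mg.
vilalukast: ≥ 75 mL/min → 100% of 600 mg = 600 mg.
Total = 750 + 600 = 1350 mg.

1350 mg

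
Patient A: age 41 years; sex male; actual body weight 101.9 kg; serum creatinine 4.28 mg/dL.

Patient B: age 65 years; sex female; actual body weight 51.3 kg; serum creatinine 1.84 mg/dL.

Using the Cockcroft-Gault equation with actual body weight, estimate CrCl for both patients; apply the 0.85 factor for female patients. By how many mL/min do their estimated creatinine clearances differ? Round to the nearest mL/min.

8 mL/min

Patient A: CrCl = (140 − 41) × 101.9 / (72 × 4.28) = 10088.1 / 308.16 ≈ 32.7 mL/min
Patient B: CrCl = (140 − 65) × 51.3 / (72 × 1.84) × 0.85 = 3847.5 / 132.48 × 0.85 ≈ 24.7 mL/min
|32.7 − 24.7| = 8.0 mL/min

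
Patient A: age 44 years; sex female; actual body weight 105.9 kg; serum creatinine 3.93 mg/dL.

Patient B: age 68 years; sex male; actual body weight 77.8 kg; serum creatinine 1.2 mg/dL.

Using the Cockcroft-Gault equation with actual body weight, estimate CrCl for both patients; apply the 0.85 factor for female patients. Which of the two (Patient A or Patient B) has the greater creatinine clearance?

Patient B

Patient A: CrCl = (140 − 44) × 105.9 / (72 × 3.93) × 0.85 = 10166.4 / 282.96 × 0.85 ≈ 30.5 mL/min
Patient B: CrCl = (140 − 68) × 77.8 / (72 × 1.2) = 5601.6 / 86.40 ≈ 64.8 mL/min
30.5 vs 64.8 mL/min → Patient B is higher.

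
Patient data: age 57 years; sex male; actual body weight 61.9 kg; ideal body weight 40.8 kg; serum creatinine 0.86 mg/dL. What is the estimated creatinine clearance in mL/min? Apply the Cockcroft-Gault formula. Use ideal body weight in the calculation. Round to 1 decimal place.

CrCl = (140 − 57) × 40.8 / (72 × 0.86) = 3386.4 / 61.92 ≈ 54.7 mL/min

54.7 mL/min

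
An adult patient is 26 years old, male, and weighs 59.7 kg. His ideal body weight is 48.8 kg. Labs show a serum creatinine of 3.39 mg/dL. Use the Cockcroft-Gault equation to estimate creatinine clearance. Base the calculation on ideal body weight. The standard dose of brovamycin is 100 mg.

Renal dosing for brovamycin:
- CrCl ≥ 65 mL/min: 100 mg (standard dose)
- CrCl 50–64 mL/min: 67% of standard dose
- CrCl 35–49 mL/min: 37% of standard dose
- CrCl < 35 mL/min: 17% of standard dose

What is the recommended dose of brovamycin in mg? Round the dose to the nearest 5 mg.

CrCl = (140 − 26) × 48.8 / (72 × 3.39) = 5563.2 / 244.08 ≈ 22.8 mL/min
CrCl ≈ 23 mL/min → bracket < 35 mL/min.
17% of 100 mg = 17 mg → 15 mg

15 mg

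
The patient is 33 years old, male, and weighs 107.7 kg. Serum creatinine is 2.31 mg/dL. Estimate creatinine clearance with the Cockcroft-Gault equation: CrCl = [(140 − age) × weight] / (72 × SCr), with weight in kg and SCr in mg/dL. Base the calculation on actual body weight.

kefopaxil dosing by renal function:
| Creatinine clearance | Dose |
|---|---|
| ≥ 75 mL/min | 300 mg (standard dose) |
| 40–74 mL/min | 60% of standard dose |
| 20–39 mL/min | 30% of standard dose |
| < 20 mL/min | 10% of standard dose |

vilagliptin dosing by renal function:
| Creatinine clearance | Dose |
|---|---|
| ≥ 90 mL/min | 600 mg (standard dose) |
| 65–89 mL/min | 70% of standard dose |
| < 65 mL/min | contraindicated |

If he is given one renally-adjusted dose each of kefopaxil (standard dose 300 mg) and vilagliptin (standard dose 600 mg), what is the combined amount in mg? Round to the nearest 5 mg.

600 mg

CrCl = (140 − 33) × 107.7 / (72 × 2.31) = 11523.9 / 166.32 ≈ 69.3 mL/min
CrCl ≈ 69 mL/min.
kefopaxil: 40–74 mL/min → 60% of 300 mg = 180 mg.
vilagliptin: 65–89 mL/min → 70% of 600 mg = 420 mg.
Total = 180 + 420 = 600 mg.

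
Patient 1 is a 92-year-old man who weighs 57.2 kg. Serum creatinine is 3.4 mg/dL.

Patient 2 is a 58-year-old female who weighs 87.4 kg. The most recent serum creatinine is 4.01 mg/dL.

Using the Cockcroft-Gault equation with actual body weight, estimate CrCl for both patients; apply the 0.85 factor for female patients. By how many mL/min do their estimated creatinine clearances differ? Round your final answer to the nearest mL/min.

Patient 1: CrCl = (140 − 92) × 57.2 / (72 × 3.4) = 2745.6 / 244.80 ≈ 11.2 mL/min
Patient 2: CrCl = (140 − 58) × 87.4 / (72 × 4.01) × 0.85 = 7166.8 / 288.72 × 0.85 ≈ 21.1 mL/min
|11.2 − 21.1| = 9.9 mL/min

10 mL/min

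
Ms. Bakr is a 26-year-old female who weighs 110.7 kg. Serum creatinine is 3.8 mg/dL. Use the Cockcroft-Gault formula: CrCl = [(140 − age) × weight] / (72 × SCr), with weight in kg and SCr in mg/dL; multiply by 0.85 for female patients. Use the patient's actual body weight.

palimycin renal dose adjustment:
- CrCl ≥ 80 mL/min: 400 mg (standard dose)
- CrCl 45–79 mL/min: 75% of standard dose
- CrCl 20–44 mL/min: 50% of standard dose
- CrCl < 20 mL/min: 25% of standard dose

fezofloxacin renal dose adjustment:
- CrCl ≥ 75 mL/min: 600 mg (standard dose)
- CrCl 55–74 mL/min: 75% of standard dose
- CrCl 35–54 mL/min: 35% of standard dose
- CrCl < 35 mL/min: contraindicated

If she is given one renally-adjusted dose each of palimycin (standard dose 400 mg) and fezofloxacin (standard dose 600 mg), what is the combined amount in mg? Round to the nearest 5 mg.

410 mg

CrCl = (140 − 26) × 110.7 / (72 × 3.8) × 0.85 = 12619.8 / 273.60 × 0.85 ≈ 39.2 mL/min
CrCl ≈ 39 mL/min.
palimycin: 20–44 mL/min → 50% of 400 mg = 200 mg.
fezofloxacin: 35–54 mL/min → 35% of 600 mg = 210 mg.
Total = 200 + 210 = 410 mg.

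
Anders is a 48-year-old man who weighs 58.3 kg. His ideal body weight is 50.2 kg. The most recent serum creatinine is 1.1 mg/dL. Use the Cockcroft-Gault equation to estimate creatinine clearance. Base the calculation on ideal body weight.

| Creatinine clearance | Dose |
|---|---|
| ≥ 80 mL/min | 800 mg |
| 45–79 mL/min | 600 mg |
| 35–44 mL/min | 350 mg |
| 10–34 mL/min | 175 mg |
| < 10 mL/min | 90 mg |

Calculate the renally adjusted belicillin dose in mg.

CrCl = (140 − 48) × 50.2 / (72 × 1.1) = 4618.4 / 79.20 ≈ 58.3 mL/min
CrCl ≈ 58 mL/min → bracket 45–79 mL/min.
Dose for this bracket: 600 mg.

600 mg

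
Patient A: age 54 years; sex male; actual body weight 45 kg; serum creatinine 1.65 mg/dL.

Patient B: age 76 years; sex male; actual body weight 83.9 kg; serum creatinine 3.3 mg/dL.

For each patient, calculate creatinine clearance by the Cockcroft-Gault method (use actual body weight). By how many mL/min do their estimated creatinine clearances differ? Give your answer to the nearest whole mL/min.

Patient A: CrCl = (140 − 54) × 45 / (72 × 1.65) = 3870.0 / 118.80 ≈ 32.6 mL/min
Patient B: CrCl = (140 − 76) × 83.9 / (72 × 3.3) = 5369.6 / 237.60 ≈ 22.6 mL/min
|32.6 − 22.6| = 10.0 mL/min

10 mL/min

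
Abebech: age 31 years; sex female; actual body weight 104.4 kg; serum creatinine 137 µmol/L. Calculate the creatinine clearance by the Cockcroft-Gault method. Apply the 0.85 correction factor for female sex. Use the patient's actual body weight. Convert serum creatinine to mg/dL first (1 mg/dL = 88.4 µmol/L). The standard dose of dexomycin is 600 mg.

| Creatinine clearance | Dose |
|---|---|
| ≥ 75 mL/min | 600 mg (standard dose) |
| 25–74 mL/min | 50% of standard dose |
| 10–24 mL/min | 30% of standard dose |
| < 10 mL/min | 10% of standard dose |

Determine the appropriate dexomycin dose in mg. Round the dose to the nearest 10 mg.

SCr = 137 / 88.4 = 1.55 mg/dL
CrCl = (140 − 31) × 104.4 / (72 × 1.55) × 0.85 = 11379.6 / 111.60 × 0.85 ≈ 86.7 mL/min
CrCl ≈ 87 mL/min → bracket ≥ 75 mL/min.
100% of 600 mg = 600 mg

600 mg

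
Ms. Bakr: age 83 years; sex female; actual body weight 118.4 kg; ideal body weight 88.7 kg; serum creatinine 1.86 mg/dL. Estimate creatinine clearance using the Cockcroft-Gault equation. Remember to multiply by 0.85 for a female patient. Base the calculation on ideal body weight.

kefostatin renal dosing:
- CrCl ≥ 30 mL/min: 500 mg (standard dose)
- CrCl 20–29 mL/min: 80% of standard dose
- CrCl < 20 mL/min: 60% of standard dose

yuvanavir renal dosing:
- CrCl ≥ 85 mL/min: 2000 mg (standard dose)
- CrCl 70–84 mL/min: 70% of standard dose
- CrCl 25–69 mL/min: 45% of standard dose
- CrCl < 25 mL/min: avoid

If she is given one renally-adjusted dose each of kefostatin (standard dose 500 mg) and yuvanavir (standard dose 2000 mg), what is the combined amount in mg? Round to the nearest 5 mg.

1400 mg

CrCl = (140 − 83) × 88.7 / (72 × 1.86) × 0.85 = 5055.9 / 133.92 × 0.85 ≈ 32.1 mL/min
CrCl ≈ 32 mL/min.
kefostatin: ≥ 30 mL/min → 100% of 500 mg = 500 mg.
yuvanavir: 25–69 mL/min → 45% of 2000 mg = 900 mg.
Total = 500 + 900 = 1400 mg.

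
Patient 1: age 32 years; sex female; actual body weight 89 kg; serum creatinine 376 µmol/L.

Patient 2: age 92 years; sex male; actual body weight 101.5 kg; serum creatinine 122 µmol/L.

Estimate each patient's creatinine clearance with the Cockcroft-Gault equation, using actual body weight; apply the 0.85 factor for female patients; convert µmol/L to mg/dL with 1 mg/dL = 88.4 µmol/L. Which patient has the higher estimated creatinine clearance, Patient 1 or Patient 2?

Patient 2

Patient 1: SCr = 376 / 88.4 = 4.253 mg/dL
Patient 1: CrCl = (140 − 32) × 89 / (72 × 4.253) × 0.85 = 9612.0 / 306.22 × 0.85 ≈ 26.7 mL/min
Patient 2: SCr = 122 / 88.4 = 1.38 mg/dL
Patient 2: CrCl = (140 − 92) × 101.5 / (72 × 1.38) = 4872.0 / 99.36 ≈ 49.0 mL/min
26.7 vs 49.0 mL/min → Patient 2 is higher.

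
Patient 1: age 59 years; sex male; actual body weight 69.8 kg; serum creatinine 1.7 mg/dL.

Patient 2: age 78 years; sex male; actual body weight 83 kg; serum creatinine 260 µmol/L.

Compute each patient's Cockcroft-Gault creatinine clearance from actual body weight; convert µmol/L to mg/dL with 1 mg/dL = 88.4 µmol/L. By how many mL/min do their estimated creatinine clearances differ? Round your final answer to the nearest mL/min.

Patient 1: CrCl = (140 − 59) × 69.8 / (72 × 1.7) = 5653.8 / 122.40 ≈ 46.2 mL/min
Patient 2: SCr = 260 / 88.4 = 2.941 mg/dL
Patient 2: CrCl = (140 − 78) × 83 / (72 × 2.941) = 5146.0 / 211.75 ≈ 24.3 mL/min
|46.2 − 24.3| = 21.9 mL/min

22 mL/min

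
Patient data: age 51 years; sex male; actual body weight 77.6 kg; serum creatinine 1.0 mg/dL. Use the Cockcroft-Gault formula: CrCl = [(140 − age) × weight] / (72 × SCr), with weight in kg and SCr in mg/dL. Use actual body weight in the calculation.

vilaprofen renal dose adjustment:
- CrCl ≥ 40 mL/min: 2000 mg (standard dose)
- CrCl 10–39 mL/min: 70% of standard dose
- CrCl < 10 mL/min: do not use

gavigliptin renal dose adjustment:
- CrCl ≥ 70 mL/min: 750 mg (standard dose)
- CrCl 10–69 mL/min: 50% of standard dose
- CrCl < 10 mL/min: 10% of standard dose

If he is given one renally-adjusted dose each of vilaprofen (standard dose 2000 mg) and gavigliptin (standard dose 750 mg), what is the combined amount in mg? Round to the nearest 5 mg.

2750 mg

CrCl = (140 − 51) × 77.6 / (72 × 1) = 6906.4 / 72.00 ≈ 95.9 mL/min
CrCl ≈ 96 mL/min.
vilaprofen: ≥ 40 mL/min → 100% of 2000 mg = 2000 mg.
gavigliptin: ≥ 70 mL/min → 100% of 750 mg = 750 mg.
Total = 2000 + 750 = 2750 mg.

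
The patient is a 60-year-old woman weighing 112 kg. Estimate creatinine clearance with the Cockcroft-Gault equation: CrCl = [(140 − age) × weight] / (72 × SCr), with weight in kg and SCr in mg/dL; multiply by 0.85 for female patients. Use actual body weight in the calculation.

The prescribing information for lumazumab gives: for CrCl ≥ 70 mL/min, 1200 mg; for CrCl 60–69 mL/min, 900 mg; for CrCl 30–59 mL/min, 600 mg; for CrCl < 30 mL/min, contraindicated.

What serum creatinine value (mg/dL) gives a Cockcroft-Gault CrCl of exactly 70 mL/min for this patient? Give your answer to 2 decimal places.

Standard dose requires CrCl ≥ 70 mL/min.
Set (140 − 60) × 112 × 0.85 / (72 × SCr) = 70
SCr = (140 − 60) × 112 × 0.85 / (72 × 70) = 1.511 mg/dL

1.51 mg/dL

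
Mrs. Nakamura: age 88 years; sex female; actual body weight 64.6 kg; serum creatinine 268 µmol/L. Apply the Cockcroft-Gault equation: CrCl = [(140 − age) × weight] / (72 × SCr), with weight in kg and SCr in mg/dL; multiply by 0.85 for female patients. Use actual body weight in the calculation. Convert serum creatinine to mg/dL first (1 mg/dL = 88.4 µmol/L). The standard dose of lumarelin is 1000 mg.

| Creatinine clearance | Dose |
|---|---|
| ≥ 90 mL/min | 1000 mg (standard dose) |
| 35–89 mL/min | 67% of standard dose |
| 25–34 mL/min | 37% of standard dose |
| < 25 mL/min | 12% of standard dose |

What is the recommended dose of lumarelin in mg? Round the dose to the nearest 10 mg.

120 mg

SCr = 268 / 88.4 = 3.032 mg/dL
CrCl = (140 − 88) × 64.6 / (72 × 3.032) × 0.85 = 3359.2 / 218.30 × 0.85 ≈ 13.1 mL/min
CrCl ≈ 13 mL/min → bracket < 25 mL/min.
12% of 1000 mg = 120 mg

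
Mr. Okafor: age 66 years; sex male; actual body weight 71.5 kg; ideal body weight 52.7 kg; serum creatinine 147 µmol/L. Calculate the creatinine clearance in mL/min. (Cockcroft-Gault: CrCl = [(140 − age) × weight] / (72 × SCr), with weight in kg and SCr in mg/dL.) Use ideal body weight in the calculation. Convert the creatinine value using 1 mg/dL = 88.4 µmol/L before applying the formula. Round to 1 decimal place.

32.6 mL/min

SCr = 147 / 88.4 = 1.663 mg/dL
CrCl = (140 − 66) × 52.7 / (72 × 1.663) = 3899.8 / 119.74 ≈ 32.6 mL/min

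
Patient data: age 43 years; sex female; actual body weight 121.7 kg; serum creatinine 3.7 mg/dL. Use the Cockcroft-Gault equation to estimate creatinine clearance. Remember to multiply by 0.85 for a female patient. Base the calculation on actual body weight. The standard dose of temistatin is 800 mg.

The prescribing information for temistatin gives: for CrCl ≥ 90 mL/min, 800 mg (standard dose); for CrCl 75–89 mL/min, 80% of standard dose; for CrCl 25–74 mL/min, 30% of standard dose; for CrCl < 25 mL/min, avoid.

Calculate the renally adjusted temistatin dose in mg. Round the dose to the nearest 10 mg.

240 mg

CrCl = (140 − 43) × 121.7 / (72 × 3.7) × 0.85 = 11804.9 / 266.40 × 0.85 ≈ 37.7 mL/min
CrCl ≈ 38 mL/min → bracket 25–74 mL/min.
30% of 800 mg = 240 mg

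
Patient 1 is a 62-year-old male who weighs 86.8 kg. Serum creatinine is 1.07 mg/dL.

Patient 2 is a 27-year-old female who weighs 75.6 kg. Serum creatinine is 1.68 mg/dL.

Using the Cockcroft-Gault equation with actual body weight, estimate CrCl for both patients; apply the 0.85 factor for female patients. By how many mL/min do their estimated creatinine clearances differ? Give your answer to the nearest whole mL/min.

28 mL/min

Patient 1: CrCl = (140 − 62) × 86.8 / (72 × 1.07) = 6770.4 / 77.04 ≈ 87.9 mL/min
Patient 2: CrCl = (140 − 27) × 75.6 / (72 × 1.68) × 0.85 = 8542.8 / 120.96 × 0.85 ≈ 60.0 mL/min
|87.9 − 60.0| = 27.9 mL/min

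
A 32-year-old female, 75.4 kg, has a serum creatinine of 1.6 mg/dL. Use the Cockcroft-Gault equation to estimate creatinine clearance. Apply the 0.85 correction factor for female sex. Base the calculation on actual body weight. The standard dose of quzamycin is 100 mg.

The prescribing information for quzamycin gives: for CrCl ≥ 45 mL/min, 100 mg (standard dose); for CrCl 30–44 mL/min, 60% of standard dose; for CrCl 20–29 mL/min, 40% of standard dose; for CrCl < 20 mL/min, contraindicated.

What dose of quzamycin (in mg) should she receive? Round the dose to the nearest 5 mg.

CrCl = (140 − 32) × 75.4 / (72 × 1.6) × 0.85 = 8143.2 / 115.20 × 0.85 ≈ 60.1 mL/min
CrCl ≈ 60 mL/min → bracket ≥ 45 mL/min.
100% of 100 mg = 100 mg

100 mg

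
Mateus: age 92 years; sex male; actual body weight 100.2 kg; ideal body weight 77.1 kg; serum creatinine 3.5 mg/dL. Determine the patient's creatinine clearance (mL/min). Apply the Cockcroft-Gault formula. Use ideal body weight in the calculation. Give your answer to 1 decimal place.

14.7 mL/min

CrCl = (140 − 92) × 77.1 / (72 × 3.5) = 3700.8 / 252.00 ≈ 14.7 mL/min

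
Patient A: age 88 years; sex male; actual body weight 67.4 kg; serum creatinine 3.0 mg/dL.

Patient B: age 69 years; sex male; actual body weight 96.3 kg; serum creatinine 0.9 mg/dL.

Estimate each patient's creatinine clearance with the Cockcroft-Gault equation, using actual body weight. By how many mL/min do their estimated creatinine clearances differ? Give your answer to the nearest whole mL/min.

89 mL/min

Patient A: CrCl = (140 − 88) × 67.4 / (72 × 3) = 3504.8 / 216.00 ≈ 16.2 mL/min
Patient B: CrCl = (140 − 69) × 96.3 / (72 × 0.9) = 6837.3 / 64.80 ≈ 105.5 mL/min
|16.2 − 105.5| = 89.3 mL/min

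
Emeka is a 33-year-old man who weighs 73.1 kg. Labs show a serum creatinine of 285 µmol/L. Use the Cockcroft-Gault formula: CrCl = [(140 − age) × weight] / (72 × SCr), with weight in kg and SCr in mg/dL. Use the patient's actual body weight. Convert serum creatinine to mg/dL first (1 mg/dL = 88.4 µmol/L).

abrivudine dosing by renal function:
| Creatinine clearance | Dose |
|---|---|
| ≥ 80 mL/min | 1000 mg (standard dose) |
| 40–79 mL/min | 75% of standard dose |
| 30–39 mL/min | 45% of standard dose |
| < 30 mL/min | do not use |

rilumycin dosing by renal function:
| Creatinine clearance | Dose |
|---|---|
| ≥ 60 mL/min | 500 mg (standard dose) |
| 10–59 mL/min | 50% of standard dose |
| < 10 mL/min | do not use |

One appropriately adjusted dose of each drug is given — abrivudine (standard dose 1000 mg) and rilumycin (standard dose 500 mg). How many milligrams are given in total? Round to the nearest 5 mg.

700 mg

SCr = 285 / 88.4 = 3.224 mg/dL
CrCl = (140 − 33) × 73.1 / (72 × 3.224) = 7821.7 / 232.13 ≈ 33.7 mL/min
CrCl ≈ 34 mL/min.
abrivudine: 30–39 mL/min → 45% of 1000 mg = 450 mg.
rilumycin: 10–59 mL/min → 50% of 500 mg = 250 mg.
Total = 450 + 250 = 700 mg.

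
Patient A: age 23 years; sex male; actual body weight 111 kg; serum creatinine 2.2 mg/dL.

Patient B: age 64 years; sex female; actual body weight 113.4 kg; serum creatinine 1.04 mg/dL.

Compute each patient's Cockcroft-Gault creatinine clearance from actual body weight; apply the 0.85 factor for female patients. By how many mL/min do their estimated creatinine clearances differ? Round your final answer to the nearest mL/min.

Patient A: CrCl = (140 − 23) × 111 / (72 × 2.2) = 12987.0 / 158.40 ≈ 82.0 mL/min
Patient B: CrCl = (140 − 64) × 113.4 / (72 × 1.04) × 0.85 = 8618.4 / 74.88 × 0.85 ≈ 97.8 mL/min
|82.0 − 97.8| = 15.8 mL/min

16 mL/min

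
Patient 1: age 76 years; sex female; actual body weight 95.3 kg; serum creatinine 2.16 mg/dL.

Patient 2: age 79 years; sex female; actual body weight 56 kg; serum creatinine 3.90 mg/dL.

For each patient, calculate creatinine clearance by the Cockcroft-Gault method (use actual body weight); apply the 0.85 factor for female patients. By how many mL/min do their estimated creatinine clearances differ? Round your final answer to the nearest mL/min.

Patient 1: CrCl = (140 − 76) × 95.3 / (72 × 2.16) × 0.85 = 6099.2 / 155.52 × 0.85 ≈ 33.3 mL/min
Patient 2: CrCl = (140 − 79) × 56 / (72 × 3.9) × 0.85 = 3416.0 / 280.80 × 0.85 ≈ 10.3 mL/min
|33.3 − 10.3| = 23.0 mL/min

23 mL/min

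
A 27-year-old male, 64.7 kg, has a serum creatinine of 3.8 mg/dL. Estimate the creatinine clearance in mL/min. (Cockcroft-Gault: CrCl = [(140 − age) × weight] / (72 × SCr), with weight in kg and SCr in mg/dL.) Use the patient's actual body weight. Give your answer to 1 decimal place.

26.7 mL/min

CrCl = (140 − 27) × 64.7 / (72 × 3.8) = 7311.1 / 273.60 ≈ 26.7 mL/min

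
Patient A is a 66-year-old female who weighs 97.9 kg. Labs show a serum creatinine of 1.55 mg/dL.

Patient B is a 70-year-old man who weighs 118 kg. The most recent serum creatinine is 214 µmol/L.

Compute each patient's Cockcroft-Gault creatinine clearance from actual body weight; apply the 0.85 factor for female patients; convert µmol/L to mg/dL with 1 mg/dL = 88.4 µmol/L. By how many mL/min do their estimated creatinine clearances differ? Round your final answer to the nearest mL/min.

Patient A: CrCl = (140 − 66) × 97.9 / (72 × 1.55) × 0.85 = 7244.6 / 111.60 × 0.85 ≈ 55.2 mL/min
Patient B: SCr = 214 / 88.4 = 2.421 mg/dL
Patient B: CrCl = (140 − 70) × 118 / (72 × 2.421) = 8260.0 / 174.31 ≈ 47.4 mL/min
|55.2 − 47.4| = 7.8 mL/min

8 mL/min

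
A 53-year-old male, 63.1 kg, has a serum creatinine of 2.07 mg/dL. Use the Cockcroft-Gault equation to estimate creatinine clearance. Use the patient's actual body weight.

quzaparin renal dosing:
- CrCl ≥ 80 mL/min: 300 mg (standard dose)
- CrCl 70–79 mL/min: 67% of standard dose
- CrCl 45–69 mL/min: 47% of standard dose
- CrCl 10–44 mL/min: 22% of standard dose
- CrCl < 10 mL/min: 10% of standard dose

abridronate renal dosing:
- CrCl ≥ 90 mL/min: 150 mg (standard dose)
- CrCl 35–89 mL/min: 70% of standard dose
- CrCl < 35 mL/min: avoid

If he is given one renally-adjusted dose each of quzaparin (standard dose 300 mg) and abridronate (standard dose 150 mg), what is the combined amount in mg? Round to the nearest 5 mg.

CrCl = (140 − 53) × 63.1 / (72 × 2.07) = 5489.7 / 149.04 ≈ 36.8 mL/min
CrCl ≈ 37 mL/min.
quzaparin: 10–44 mL/min → 22% of 300 mg = 66 mg.
abridronate: 35–89 mL/min → 70% of 150 mg = 105 mg.
Total = 66 + 105 = 171 mg.

170 mg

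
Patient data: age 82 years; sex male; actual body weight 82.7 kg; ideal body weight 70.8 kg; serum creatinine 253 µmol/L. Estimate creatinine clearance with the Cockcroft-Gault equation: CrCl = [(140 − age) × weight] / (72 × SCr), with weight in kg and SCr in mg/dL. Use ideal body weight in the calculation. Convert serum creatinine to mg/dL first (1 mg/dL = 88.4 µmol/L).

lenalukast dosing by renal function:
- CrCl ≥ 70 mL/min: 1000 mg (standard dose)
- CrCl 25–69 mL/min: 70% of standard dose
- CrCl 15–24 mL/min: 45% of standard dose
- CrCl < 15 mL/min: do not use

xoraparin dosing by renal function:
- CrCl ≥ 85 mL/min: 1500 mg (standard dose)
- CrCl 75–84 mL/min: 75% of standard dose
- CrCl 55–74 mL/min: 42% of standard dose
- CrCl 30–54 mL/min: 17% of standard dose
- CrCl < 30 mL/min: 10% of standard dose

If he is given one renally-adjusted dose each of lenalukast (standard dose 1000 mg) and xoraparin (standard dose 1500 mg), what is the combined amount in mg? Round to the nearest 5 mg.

600 mg

SCr = 253 / 88.4 = 2.862 mg/dL
CrCl = (140 − 82) × 70.8 / (72 × 2.862) = 4106.4 / 206.06 ≈ 19.9 mL/min
CrCl ≈ 20 mL/min.
lenalukast: 15–24 mL/min → 45% of 1000 mg = 450 mg.
xoraparin: < 30 mL/min → 10% of 1500 mg = 150 mg.
Total = 450 + 150 = 600 mg.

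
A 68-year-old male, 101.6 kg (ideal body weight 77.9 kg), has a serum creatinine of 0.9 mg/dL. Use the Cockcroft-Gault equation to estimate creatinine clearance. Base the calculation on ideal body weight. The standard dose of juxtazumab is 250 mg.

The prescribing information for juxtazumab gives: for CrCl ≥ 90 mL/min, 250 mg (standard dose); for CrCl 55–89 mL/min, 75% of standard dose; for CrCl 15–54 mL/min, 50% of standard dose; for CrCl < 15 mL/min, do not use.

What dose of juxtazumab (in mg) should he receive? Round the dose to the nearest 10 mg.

190 mg

CrCl = (140 − 68) × 77.9 / (72 × 0.9) = 5608.8 / 64.80 ≈ 86.6 mL/min
CrCl ≈ 87 mL/min → bracket 55–89 mL/min.
75% of 250 mg = 187.5 mg → 190 mg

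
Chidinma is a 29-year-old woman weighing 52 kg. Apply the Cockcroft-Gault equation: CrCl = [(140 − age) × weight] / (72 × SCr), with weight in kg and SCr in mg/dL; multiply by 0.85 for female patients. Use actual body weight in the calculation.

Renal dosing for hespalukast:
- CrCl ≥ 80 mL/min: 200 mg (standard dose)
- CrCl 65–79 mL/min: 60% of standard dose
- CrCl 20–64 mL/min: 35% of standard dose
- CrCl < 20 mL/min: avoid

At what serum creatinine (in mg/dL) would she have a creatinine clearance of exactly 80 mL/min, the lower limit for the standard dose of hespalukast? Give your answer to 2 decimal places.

0.85 mg/dL

Standard dose requires CrCl ≥ 80 mL/min.
Set (140 − 29) × 52 × 0.85 / (72 × SCr) = 80
SCr = (140 − 29) × 52 × 0.85 / (72 × 80) = 0.852 mg/dL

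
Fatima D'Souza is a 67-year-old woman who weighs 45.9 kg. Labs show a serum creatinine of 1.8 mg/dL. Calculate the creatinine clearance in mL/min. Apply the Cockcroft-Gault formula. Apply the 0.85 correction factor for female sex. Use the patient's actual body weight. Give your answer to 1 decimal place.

22.0 mL/min

CrCl = (140 − 67) × 45.9 / (72 × 1.8) × 0.85 = 3350.7 / 129.60 × 0.85 ≈ 22.0 mL/min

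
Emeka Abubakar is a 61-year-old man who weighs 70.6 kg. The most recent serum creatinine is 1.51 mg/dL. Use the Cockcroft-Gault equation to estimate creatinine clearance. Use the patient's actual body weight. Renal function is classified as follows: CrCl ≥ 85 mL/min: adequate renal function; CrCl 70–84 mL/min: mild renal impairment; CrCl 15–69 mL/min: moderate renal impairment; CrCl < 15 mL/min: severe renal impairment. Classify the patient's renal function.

moderate renal impairment

CrCl = (140 − 61) × 70.6 / (72 × 1.51) = 5577.4 / 108.72 ≈ 51.3 mL/min
51 mL/min falls in the 'moderate renal impairment' range.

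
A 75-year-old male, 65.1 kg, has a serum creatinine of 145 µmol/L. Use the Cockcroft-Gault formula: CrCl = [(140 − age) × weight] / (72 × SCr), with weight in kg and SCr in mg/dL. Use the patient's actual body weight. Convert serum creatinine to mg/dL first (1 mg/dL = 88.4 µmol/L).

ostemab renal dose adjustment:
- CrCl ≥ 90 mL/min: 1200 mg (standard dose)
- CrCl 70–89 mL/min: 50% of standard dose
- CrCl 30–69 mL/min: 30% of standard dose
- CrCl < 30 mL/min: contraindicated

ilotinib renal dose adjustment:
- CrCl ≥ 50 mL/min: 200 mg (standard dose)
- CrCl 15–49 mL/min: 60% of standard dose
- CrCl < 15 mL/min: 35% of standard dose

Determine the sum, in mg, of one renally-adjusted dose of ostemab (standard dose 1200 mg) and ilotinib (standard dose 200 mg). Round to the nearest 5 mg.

480 mg

SCr = 145 / 88.4 = 1.64 mg/dL
CrCl = (140 − 75) × 65.1 / (72 × 1.64) = 4231.5 / 118.08 ≈ 35.8 mL/min
CrCl ≈ 36 mL/min.
ostemab: 30–69 mL/min → 30% of 1200 mg = 360 mg.
ilotinib: 15–49 mL/min → 60% of 200 mg = 120 mg.
Total = 360 + 120 = 480 mg.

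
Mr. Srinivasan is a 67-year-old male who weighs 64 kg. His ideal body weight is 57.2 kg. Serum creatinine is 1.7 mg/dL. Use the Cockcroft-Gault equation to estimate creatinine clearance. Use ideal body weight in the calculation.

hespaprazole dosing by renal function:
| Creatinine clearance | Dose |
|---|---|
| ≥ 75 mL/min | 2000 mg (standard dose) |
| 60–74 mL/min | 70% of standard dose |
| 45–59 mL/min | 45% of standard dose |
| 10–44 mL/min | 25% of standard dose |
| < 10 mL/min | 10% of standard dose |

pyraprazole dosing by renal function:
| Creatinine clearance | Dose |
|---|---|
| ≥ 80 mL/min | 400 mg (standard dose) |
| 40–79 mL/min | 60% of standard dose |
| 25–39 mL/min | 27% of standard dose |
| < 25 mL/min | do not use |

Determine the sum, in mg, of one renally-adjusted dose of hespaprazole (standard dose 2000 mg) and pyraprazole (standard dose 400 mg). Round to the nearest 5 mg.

610 mg

CrCl = (140 − 67) × 57.2 / (72 × 1.7) = 4175.6 / 122.40 ≈ 34.1 mL/min
CrCl ≈ 34 mL/min.
hespaprazole: 10–44 mL/min → 25% of 2000 mg = 500 mg.
pyraprazole: 25–39 mL/min → 27% of 400 mg = 108 mg.
Total = 500 + 108 = 608 mg.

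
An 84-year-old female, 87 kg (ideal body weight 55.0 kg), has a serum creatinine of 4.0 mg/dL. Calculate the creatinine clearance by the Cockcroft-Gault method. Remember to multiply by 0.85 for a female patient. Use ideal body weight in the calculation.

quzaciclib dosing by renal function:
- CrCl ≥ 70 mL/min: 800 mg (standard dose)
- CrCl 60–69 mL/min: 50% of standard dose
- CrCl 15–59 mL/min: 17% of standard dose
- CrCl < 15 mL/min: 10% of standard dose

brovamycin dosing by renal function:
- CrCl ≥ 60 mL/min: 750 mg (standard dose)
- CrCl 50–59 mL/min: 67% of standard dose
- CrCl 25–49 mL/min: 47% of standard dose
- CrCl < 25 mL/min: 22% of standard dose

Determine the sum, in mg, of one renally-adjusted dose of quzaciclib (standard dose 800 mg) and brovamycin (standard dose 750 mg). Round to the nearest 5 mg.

245 mg

CrCl = (140 − 84) × 55 / (72 × 4) × 0.85 = 3080.0 / 288.00 × 0.85 ≈ 9.1 mL/min
CrCl ≈ 9 mL/min.
quzaciclib: < 15 mL/min → 10% of 800 mg = 80 mg.
brovamycin: < 25 mL/min → 22% of 750 mg = 165 mg.
Total = 80 + 165 = 245 mg.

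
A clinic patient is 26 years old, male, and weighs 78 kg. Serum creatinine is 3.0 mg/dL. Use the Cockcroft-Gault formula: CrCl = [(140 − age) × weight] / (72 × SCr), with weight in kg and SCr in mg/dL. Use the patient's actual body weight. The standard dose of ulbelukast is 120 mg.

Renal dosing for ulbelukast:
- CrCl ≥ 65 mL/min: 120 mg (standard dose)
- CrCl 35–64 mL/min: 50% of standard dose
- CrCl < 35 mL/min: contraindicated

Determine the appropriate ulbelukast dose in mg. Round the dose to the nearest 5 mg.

CrCl = (140 − 26) × 78 / (72 × 3) = 8892.0 / 216.00 ≈ 41.2 mL/min
CrCl ≈ 41 mL/min → bracket 35–64 mL/min.
50% of 120 mg = 60 mg

60 mg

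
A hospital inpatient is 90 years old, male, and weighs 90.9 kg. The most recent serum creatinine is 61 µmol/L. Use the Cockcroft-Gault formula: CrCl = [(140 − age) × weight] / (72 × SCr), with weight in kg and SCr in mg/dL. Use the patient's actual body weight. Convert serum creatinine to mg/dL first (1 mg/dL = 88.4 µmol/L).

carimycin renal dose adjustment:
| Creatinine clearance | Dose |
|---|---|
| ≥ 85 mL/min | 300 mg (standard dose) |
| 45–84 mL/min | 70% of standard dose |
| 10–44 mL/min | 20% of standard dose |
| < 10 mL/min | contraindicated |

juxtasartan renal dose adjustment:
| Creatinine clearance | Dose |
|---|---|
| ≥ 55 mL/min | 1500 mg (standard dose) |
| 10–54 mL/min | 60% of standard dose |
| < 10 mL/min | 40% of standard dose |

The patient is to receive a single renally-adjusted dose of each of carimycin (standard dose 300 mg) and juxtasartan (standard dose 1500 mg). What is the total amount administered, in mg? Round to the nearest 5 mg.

1800 mg

SCr = 61 / 88.4 = 0.69 mg/dL
CrCl = (140 − 90) × 90.9 / (72 × 0.69) = 4545.0 / 49.68 ≈ 91.5 mL/min
CrCl ≈ 91 mL/min.
carimycin: ≥ 85 mL/min → 100% of 300 mg = 300 mg.
juxtasartan: ≥ 55 mL/min → 100% of 1500 mg = 1500 mg.
Total = 300 + 1500 = 1800 mg.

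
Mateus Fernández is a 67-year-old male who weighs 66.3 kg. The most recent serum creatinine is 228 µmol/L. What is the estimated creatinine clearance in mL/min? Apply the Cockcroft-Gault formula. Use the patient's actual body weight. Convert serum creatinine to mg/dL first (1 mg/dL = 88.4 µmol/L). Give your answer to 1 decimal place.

26.1 mL/min

SCr = 228 / 88.4 = 2.579 mg/dL
CrCl = (140 − 67) × 66.3 / (72 × 2.579) = 4839.9 / 185.69 ≈ 26.1 mL/min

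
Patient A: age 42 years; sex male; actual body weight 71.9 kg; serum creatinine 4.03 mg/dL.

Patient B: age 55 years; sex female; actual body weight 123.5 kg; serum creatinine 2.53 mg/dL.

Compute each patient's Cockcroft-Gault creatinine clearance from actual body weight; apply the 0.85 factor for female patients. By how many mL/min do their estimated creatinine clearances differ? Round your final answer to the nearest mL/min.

25 mL/min

Patient A: CrCl = (140 − 42) × 71.9 / (72 × 4.03) = 7046.2 / 290.16 ≈ 24.3 mL/min
Patient B: CrCl = (140 − 55) × 123.5 / (72 × 2.53) × 0.85 = 10497.5 / 182.16 × 0.85 ≈ 49.0 mL/min
|24.3 − 49.0| = 24.7 mL/min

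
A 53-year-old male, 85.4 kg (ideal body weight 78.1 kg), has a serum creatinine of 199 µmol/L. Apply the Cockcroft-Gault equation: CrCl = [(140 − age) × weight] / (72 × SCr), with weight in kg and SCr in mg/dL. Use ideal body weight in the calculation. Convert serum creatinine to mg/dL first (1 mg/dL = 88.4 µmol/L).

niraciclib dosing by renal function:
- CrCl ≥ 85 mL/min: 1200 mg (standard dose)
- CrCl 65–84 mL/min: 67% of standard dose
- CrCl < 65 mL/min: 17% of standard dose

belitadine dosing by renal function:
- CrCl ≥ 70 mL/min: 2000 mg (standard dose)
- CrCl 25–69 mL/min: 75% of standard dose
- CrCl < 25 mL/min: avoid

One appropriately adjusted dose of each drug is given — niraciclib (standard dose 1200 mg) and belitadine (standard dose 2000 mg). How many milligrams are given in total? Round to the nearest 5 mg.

1705 mg

SCr = 199 / 88.4 = 2.251 mg/dL
CrCl = (140 − 53) × 78.1 / (72 × 2.251) = 6794.7 / 162.07 ≈ 41.9 mL/min
CrCl ≈ 42 mL/min.
niraciclib: < 65 mL/min → 17% of 1200 mg = 204 mg.
belitadine: 25–69 mL/min → 75% of 2000 mg = 1500 mg.
Total = 204 + 1500 = 1704 mg.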